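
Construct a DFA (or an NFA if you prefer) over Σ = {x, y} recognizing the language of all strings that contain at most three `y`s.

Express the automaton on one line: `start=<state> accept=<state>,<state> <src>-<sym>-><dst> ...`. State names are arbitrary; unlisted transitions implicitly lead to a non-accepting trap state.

start=q0 accept=q0,q1,q2,q3 q0-x->q0 q0-y->q1 q1-x->q1 q1-y->q2 q2-x->q2 q2-y->q3 q3-x->q3 q3-y->q4 q4-x->q4 q4-y->q4

Only the number of `y`s matters, and only up to 4. Make a chain q0 → q1 → q2 → q3 → q4 advanced by each `y` (with q4 absorbing); every other symbol self-loops. The accepting set is {q0, q1, q2, q3}.
With 5 states:
        x   y  
>* q0   q0  q1 
 * q1   q1  q2 
 * q2   q2  q3 
 * q3   q3  q4 
   q4   q4  q4 
(> = start, * = accepting)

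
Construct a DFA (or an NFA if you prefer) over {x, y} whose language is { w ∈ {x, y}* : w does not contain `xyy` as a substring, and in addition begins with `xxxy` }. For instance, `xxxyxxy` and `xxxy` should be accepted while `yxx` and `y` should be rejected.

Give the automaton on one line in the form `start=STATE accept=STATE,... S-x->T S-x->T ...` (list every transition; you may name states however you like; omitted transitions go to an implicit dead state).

start=q0 accept=q5,q6 q0-x->q1 q0-y->q2 q1-x->q3 q1-y->q2 q2-x->q2 q2-y->q2 q3-x->q4 q3-y->q2 q4-x->q2 q4-y->q5 q5-x->q6 q5-y->q2 q6-x->q6 q6-y->q5

Build one automaton per condition and run them in lockstep. The first has 4 states tracking partial matches of the forbidden pattern `xyy`; the second has 6 states tracking whether the input so far still matches the prefix `xxxy`. A product state is a pair (one from each), accepting exactly when both do. Equivalent product states are then merged.
A 7-state machine:
        x   y  
>  q0   q1  q2 
   q1   q3  q2 
   q2   q2  q2 
   q3   q4  q2 
   q4   q2  q5 
 * q5   q6  q2 
 * q6   q6  q5 
(> = start, * = accepting)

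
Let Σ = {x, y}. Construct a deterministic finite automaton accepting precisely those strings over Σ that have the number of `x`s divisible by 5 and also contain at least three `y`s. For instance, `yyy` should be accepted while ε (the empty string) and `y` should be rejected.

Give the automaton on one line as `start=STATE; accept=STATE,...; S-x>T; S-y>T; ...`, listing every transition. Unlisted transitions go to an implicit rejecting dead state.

Run two small machines in parallel and take their product. One (5 states) tracks the count of `x`s modulo 5; the other (5 states) tracks the count of `y`s, saturating at 4. Each combined state is a pair, one component from each; accept when both components accept. Minimizing collapses redundant product states.
A 20-state machine:
       x  y 
>  A   B  C 
   B   D  E 
   C   E  F 
   D   G  H 
   E   H  I 
   F   I  J 
   G   K  L 
   H   L  M 
   I   M  N 
 * J   N  J 
   K   A  O 
   L   O  P 
   M   P  Q 
   N   Q  N 
   O   C  R 
   P   R  S 
   Q   S  Q 
   R   F  T 
   S   T  S 
   T   J  T 
(> = start, * = accepting)

start=A; accept=J; A-x>B; A-y>C; B-x>D; B-y>E; C-x>E; C-y>F; D-x>G; D-y>H; E-x>H; E-y>I; F-x>I; F-y>J; G-x>K; G-y>L; H-x>L; H-y>M; I-x>M; I-y>N; J-x>N; J-y>J; K-x>A; K-y>O; L-x>O; L-y>P; M-x>P; M-y>Q; N-x>Q; N-y>N; O-x>C; O-y>R; P-x>R; P-y>S; Q-x>S; Q-y>Q; R-x>F; R-y>T; S-x>T; S-y>S; T-x>J; T-y>T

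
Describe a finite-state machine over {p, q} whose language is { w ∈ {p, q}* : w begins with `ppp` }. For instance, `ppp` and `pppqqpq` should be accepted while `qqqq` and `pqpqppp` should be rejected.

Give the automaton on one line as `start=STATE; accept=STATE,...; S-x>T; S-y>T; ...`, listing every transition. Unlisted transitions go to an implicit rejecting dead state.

Check the first 3 symbols one by one: S0 through S2 record how many have matched `ppp` so far; any wrong symbol goes to the dead state S4. After all 3 match we enter the accepting sink S3.
5 states suffice.
        p   q  
>  S0   S1  S4 
   S1   S2  S4 
   S2   S3  S4 
 * S3   S3  S3 
   S4   S4  S4 
(> = start, * = accepting)

start=S0; accept=S3; S0-p>S1; S0-q>S4; S1-p>S2; S1-q>S4; S2-p>S3; S2-q>S4; S3-p>S3; S3-q>S3; S4-p>S4; S4-q>S4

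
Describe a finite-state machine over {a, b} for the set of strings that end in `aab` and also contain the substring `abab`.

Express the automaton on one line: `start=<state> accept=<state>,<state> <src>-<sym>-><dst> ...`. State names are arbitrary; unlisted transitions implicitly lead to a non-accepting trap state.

start=s0 accept=s7 s0-a->s1 s0-b->s0 s1-a->s1 s1-b->s2 s2-a->s3 s2-b->s0 s3-a->s1 s3-b->s4 s4-a->s5 s4-b->s4 s5-a->s6 s5-b->s4 s6-a->s6 s6-b->s7 s7-a->s5 s7-b->s4

Handle the two conditions separately and then intersect. The first has 4 states tracking how much of the suffix `aab` has currently been matched; the second has 5 states tracking whether and how much of `abab` has been seen. A product state is a pair (one from each), accepting exactly when both do. After merging equivalent states the machine shrinks.
With 8 states:
        a   b  
>  s0   s1  s0 
   s1   s1  s2 
   s2   s3  s0 
   s3   s1  s4 
   s4   s5  s4 
   s5   s6  s4 
   s6   s6  s7 
 * s7   s5  s4 
(> = start, * = accepting)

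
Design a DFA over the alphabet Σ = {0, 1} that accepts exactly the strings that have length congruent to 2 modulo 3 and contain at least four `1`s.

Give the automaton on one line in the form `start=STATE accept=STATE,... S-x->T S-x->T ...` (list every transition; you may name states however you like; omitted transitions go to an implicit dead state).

Build one automaton per condition and run them in lockstep. The first has 3 states tracking the input length modulo 3; the second has 6 states tracking the count of `1`s, saturating at 5. A product state is a pair (one from each), accepting exactly when both do.
18 states suffice.
          0    1  
>  q0     q1   q2 
   q1     q3   q4 
   q2     q4   q5 
   q3     q0   q6 
   q4     q6   q7 
   q5     q7   q8 
   q6     q2   q9 
   q7     q9  q10 
   q8    q10  q11 
   q9     q5  q12 
   q10   q12  q13 
   q11   q13  q14 
   q12    q8  q15 
 * q13   q15  q16 
 * q14   q16  q16 
   q15   q11  q17 
   q16   q17  q17 
   q17   q14  q14 
(> = start, * = accepting)

start=q0 accept=q13,q14 q0-0->q1 q0-1->q2 q1-0->q3 q1-1->q4 q2-0->q4 q2-1->q5 q3-0->q0 q3-1->q6 q4-0->q6 q4-1->q7 q5-0->q7 q5-1->q8 q6-0->q2 q6-1->q9 q7-0->q9 q7-1->q10 q8-0->q10 q8-1->q11 q9-0->q5 q9-1->q12 q10-0->q12 q10-1->q13 q11-0->q13 q11-1->q14 q12-0->q8 q12-1->q15 q13-0->q15 q13-1->q16 q14-0->q16 q14-1->q16 q15-0->q11 q15-1->q17 q16-0->q17 q16-1->q17 q17-0->q14 q17-1->q14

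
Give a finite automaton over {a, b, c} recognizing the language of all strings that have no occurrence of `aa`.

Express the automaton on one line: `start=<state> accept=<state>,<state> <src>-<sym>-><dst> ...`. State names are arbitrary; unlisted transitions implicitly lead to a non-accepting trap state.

This is the complement of 'contains `aa`'. Use the same substring-matching states — S0 through S2 holding how much of `aa` has just been matched — but flip the accepting set: everything except the trap S2 accepts.
With 3 states:
        a   b   c  
>* S0   S1  S0  S0 
 * S1   S2  S0  S0 
   S2   S2  S2  S2 
(> = start, * = accepting)

start=S0 accept=S0,S1 S0-a->S1 S0-b->S0 S0-c->S0 S1-a->S2 S1-b->S0 S1-c->S0 S2-a->S2 S2-b->S2 S2-c->S2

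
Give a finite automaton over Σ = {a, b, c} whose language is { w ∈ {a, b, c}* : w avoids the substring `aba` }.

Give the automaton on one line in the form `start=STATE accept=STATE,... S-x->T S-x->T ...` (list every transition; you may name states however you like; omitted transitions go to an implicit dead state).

start=q0 accept=q0,q1,q2 q0-a->q1 q0-b->q0 q0-c->q0 q1-a->q1 q1-b->q2 q1-c->q0 q2-a->q3 q2-b->q0 q2-c->q0 q3-a->q3 q3-b->q3 q3-c->q3

This is the complement of 'contains `aba`'. Use the same substring-matching states — q0 through q3 holding how much of `aba` has just been matched — but flip the accepting set: everything except the trap q3 accepts.
4 states suffice.
        a   b   c  
>* q0   q1  q0  q0 
 * q1   q1  q2  q0 
 * q2   q3  q0  q0 
   q3   q3  q3  q3 
(> = start, * = accepting)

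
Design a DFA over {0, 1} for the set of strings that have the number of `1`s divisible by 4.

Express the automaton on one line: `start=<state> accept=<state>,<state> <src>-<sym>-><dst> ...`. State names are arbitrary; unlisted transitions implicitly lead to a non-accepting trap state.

The only thing that matters is how many `1`s have appeared, reduced mod 4. Use one state per residue: q0 for 0, …, q3 for 3. Reading `1` moves to the next residue; anything else stays put. q0 is accepting.
With 4 states:
        0   1  
>* q0   q0  q1 
   q1   q1  q2 
   q2   q2  q3 
   q3   q3  q0 
(> = start, * = accepting)

start=q0 accept=q0 q0-0->q0 q0-1->q1 q1-0->q1 q1-1->q2 q2-0->q2 q2-1->q3 q3-0->q3 q3-1->q0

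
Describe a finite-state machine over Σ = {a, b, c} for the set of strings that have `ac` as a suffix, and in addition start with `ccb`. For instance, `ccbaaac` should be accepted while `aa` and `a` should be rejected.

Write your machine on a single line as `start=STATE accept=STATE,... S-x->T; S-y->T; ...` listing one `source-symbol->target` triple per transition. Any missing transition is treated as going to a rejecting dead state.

start=q0; accept=q8; q0-a->q1; q0-b->q2; q0-c->q3; q1-a->q1; q1-b->q2; q1-c->q4; q2-a->q1; q2-b->q2; q2-c->q2; q3-a->q1; q3-b->q2; q3-c->q5; q4-a->q1; q4-b->q2; q4-c->q2; q5-a->q1; q5-b->q6; q5-c->q2; q6-a->q7; q6-b->q6; q6-c->q6; q7-a->q7; q7-b->q6; q7-c->q8; q8-a->q7; q8-b->q6; q8-c->q6

Handle the two conditions separately and then intersect. The first has 3 states tracking how much of the suffix `ac` has currently been matched; the second has 5 states tracking whether the input so far still matches the prefix `ccb`. A product state is a pair (one from each), accepting exactly when both do.
9 states suffice.
        a   b   c  
>  q0   q1  q2  q3 
   q1   q1  q2  q4 
   q2   q1  q2  q2 
   q3   q1  q2  q5 
   q4   q1  q2  q2 
   q5   q1  q6  q2 
   q6   q7  q6  q6 
   q7   q7  q6  q8 
 * q8   q7  q6  q6 
(> = start, * = accepting)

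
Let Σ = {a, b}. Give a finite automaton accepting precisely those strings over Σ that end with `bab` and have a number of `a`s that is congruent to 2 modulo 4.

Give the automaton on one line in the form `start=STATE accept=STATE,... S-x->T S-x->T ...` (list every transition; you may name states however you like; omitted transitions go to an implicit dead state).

Handle the two conditions separately and then intersect. One (4 states) tracks how much of the suffix `bab` has currently been matched; the other (4 states) tracks the count of `a`s modulo 4. Each combined state is a pair, one component from each; accept when both components accept. Equivalent product states are then merged.
With 7 states:
        a   b  
>  q0   q1  q0 
   q1   q2  q3 
   q2   q4  q2 
   q3   q5  q3 
   q4   q0  q4 
   q5   q4  q6 
 * q6   q4  q2 
(> = start, * = accepting)

start=q0 accept=q6 q0-a->q1 q0-b->q0 q1-a->q2 q1-b->q3 q2-a->q4 q2-b->q2 q3-a->q5 q3-b->q3 q4-a->q0 q4-b->q4 q5-a->q4 q5-b->q6 q6-a->q4 q6-b->q2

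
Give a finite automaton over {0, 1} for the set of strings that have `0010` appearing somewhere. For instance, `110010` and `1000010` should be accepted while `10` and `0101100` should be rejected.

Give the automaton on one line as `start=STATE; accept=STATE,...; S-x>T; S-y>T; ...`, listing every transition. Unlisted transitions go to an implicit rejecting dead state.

start=A; accept=E; A-0>B; A-1>A; B-0>C; B-1>A; C-0>C; C-1>D; D-0>E; D-1>A; E-0>E; E-1>E

States A..D record the length of the longest prefix of `0010` that matches the current input suffix. Reaching E means `0010` has been seen, and we stay there forever. Accept from E.
A 5-state machine:
       0  1 
>  A   B  A 
   B   C  A 
   C   C  D 
   D   E  A 
 * E   E  E 
(> = start, * = accepting)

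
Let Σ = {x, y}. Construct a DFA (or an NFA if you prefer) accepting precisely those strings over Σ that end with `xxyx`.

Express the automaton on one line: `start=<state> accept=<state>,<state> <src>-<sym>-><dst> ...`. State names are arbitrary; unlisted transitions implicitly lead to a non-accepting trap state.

start=s0 accept=s4 s0-x->s1 s0-y->s0 s1-x->s2 s1-y->s0 s2-x->s2 s2-y->s3 s3-x->s4 s3-y->s0 s4-x->s2 s4-y->s0

Let each state record the length of the longest suffix of the input read so far that is also a prefix of `xxyx`. s1 means the last symbol is `x`; s2 means the last 2 symbols are `xx`; s3 means the last 3 symbols are `xxy`; s4 means the last 4 symbols are `xxyx`. Accept only at s4, where the string currently ends in `xxyx`.
5 states suffice.
        x   y  
>  s0   s1  s0 
   s1   s2  s0 
   s2   s2  s3 
   s3   s4  s0 
 * s4   s2  s0 
(> = start, * = accepting)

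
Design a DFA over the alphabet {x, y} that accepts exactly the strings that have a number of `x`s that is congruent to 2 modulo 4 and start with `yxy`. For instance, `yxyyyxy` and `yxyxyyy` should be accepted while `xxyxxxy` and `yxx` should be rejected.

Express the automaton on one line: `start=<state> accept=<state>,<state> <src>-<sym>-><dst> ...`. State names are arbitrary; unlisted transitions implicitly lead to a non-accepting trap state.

start=S0 accept=S5 S0-x->S1 S0-y->S2 S1-x->S1 S1-y->S1 S2-x->S3 S2-y->S1 S3-x->S1 S3-y->S4 S4-x->S5 S4-y->S4 S5-x->S6 S5-y->S5 S6-x->S7 S6-y->S6 S7-x->S4 S7-y->S7

Handle the two conditions separately and then intersect. The first has 4 states tracking the count of `x`s modulo 4; the second has 5 states tracking whether the input so far still matches the prefix `yxy`. A product state is a pair (one from each), accepting exactly when both do. After merging equivalent states the machine shrinks.
An 8-state machine:
        x   y  
>  S0   S1  S2 
   S1   S1  S1 
   S2   S3  S1 
   S3   S1  S4 
   S4   S5  S4 
 * S5   S6  S5 
   S6   S7  S6 
   S7   S4  S7 
(> = start, * = accepting)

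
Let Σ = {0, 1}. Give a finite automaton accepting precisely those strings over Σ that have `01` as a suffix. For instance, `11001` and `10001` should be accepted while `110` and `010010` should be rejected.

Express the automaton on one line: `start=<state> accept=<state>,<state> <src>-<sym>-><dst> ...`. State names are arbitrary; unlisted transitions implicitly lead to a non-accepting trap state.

Remember how much of `01` the current input suffix matches. State q0 means no match yet; q1 means the last symbol is `0`; q2 means the last 2 symbols are `01`. Only q2 accepts. On a mismatch, fall back to the longest proper suffix that is still a prefix of `01`.
3 states suffice.
        0   1  
>  q0   q1  q0 
   q1   q1  q2 
 * q2   q1  q0 
(> = start, * = accepting)

start=q0 accept=q2 q0-0->q1 q0-1->q0 q1-0->q1 q1-1->q2 q2-0->q1 q2-1->q0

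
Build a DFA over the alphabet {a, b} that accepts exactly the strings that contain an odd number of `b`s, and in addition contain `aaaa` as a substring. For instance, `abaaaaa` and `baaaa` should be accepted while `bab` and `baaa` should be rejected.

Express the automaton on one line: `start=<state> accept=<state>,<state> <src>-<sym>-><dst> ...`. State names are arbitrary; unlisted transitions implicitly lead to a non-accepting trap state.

Build one automaton per condition and run them in lockstep. The first has 2 states tracking the count of `b`s modulo 2; the second has 5 states tracking whether and how much of `aaaa` has been seen. A product state is a pair (one from each), accepting exactly when both do.
With 10 states:
        a   b  
>  s0   s1  s2 
   s1   s3  s2 
   s2   s4  s0 
   s3   s5  s2 
   s4   s6  s0 
   s5   s7  s2 
   s6   s8  s0 
   s7   s7  s9 
   s8   s9  s0 
 * s9   s9  s7 
(> = start, * = accepting)

start=s0 accept=s9 s0-a->s1 s0-b->s2 s1-a->s3 s1-b->s2 s2-a->s4 s2-b->s0 s3-a->s5 s3-b->s2 s4-a->s6 s4-b->s0 s5-a->s7 s5-b->s2 s6-a->s8 s6-b->s0 s7-a->s7 s7-b->s9 s8-a->s9 s8-b->s0 s9-a->s9 s9-b->s7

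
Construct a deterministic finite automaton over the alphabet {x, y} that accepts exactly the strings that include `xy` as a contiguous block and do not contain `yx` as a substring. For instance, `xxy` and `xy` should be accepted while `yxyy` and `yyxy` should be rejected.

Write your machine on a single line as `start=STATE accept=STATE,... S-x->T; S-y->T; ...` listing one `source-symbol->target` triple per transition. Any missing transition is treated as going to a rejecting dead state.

start=s0; accept=s3; s0-x->s1; s0-y->s2; s1-x->s1; s1-y->s3; s2-x->s2; s2-y->s2; s3-x->s2; s3-y->s3

Run two small machines in parallel and take their product. The first has 3 states tracking whether and how much of `xy` has been seen; the second has 3 states tracking partial matches of the forbidden pattern `yx`. A product state is a pair (one from each), accepting exactly when both do. Equivalent product states are then merged.
A 4-state machine:
        x   y  
>  s0   s1  s2 
   s1   s1  s3 
   s2   s2  s2 
 * s3   s2  s3 
(> = start, * = accepting)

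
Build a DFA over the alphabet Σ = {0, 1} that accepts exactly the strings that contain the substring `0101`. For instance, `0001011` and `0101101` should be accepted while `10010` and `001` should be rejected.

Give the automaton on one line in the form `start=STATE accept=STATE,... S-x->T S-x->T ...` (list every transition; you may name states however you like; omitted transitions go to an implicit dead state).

start=S0 accept=S4 S0-0->S1 S0-1->S0 S1-0->S1 S1-1->S2 S2-0->S3 S2-1->S0 S3-0->S1 S3-1->S4 S4-0->S4 S4-1->S4

Track how much of `0101` has been matched so far: state S0 is no progress, S4 is the absorbing accept state reached once `0101` has occurred. Intermediate states record partial matches; on a mismatch, fall back to the longest reusable overlap.
        0   1  
>  S0   S1  S0 
   S1   S1  S2 
   S2   S3  S0 
   S3   S1  S4 
 * S4   S4  S4 
(> = start, * = accepting)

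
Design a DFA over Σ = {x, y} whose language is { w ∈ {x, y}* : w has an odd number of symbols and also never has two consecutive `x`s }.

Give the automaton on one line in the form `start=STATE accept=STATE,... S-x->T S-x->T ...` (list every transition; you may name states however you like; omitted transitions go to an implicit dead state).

start=S0 accept=S1,S2 S0-x->S1 S0-y->S2 S1-x->S3 S1-y->S0 S2-x->S4 S2-y->S0 S3-x->S5 S3-y->S5 S4-x->S5 S4-y->S2 S5-x->S3 S5-y->S3

Build one automaton per condition and run them in lockstep. The first has 2 states tracking the input length modulo 2; the second has 3 states tracking partial matches of the forbidden pattern `xx`. A product state is a pair (one from each), accepting exactly when both do.
With 6 states:
        x   y  
>  S0   S1  S2 
 * S1   S3  S0 
 * S2   S4  S0 
   S3   S5  S5 
   S4   S5  S2 
   S5   S3  S3 
(> = start, * = accepting)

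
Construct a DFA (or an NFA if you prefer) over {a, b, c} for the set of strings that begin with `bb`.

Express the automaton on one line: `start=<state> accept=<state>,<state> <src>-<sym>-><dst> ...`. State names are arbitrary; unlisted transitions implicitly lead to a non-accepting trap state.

Walk along `bb` while the input agrees: from S0 take `b` to S1, and so on. Any deviation drops to the rejecting sink S3. Once S2 is reached the prefix is confirmed and every continuation is accepted.
A 4-state machine:
        a   b   c  
>  S0   S3  S1  S3 
   S1   S3  S2  S3 
 * S2   S2  S2  S2 
   S3   S3  S3  S3 
(> = start, * = accepting)

start=S0 accept=S2 S0-a->S3 S0-b->S1 S0-c->S3 S1-a->S3 S1-b->S2 S1-c->S3 S2-a->S2 S2-b->S2 S2-c->S2 S3-a->S3 S3-b->S3 S3-c->S3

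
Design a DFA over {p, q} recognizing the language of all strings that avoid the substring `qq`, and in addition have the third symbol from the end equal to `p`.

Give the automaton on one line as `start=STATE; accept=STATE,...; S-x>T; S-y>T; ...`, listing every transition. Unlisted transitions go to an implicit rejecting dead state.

start=A; accept=H,I,J; A-p>B; A-q>C; B-p>D; B-q>E; C-p>F; C-q>G; D-p>H; D-q>I; E-p>J; E-q>K; F-p>L; F-q>M; G-p>N; G-q>O; H-p>H; H-q>I; I-p>J; I-q>K; J-p>L; J-q>M; K-p>N; K-q>O; L-p>H; L-q>I; M-p>J; M-q>K; N-p>P; N-q>Q; O-p>N; O-q>O; P-p>R; P-q>S; Q-p>T; Q-q>K; R-p>R; R-q>S; S-p>T; S-q>K; T-p>P; T-q>Q

Run two small machines in parallel and take their product. The first has 3 states tracking partial matches of the forbidden pattern `qq`; the second has 15 states tracking the last 3 symbols read. A product state is a pair (one from each), accepting exactly when both do.
A 20-state machine:
       p  q 
>  A   B  C 
   B   D  E 
   C   F  G 
   D   H  I 
   E   J  K 
   F   L  M 
   G   N  O 
 * H   H  I 
 * I   J  K 
 * J   L  M 
   K   N  O 
   L   H  I 
   M   J  K 
   N   P  Q 
   O   N  O 
   P   R  S 
   Q   T  K 
   R   R  S 
   S   T  K 
   T   P  Q 
(> = start, * = accepting)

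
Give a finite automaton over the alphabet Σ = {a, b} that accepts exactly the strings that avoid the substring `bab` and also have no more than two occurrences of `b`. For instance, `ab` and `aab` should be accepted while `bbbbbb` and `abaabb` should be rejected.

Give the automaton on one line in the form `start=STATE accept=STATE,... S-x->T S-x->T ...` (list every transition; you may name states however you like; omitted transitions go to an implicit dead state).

start=s0 accept=s0,s1,s2,s3,s4,s6,s9 s0-a->s0 s0-b->s1 s1-a->s2 s1-b->s3 s2-a->s4 s2-b->s5 s3-a->s6 s3-b->s7 s4-a->s4 s4-b->s3 s5-a->s5 s5-b->s8 s6-a->s9 s6-b->s8 s7-a->s10 s7-b->s7 s8-a->s8 s8-b->s8 s9-a->s9 s9-b->s7 s10-a->s11 s10-b->s8 s11-a->s11 s11-b->s7

Handle the two conditions separately and then intersect. The first has 4 states tracking partial matches of the forbidden pattern `bab`; the second has 4 states tracking the count of `b`s, saturating at 3. A product state is a pair (one from each), accepting exactly when both do.
12 states suffice.
          a    b  
>* s0     s0   s1 
 * s1     s2   s3 
 * s2     s4   s5 
 * s3     s6   s7 
 * s4     s4   s3 
   s5     s5   s8 
 * s6     s9   s8 
   s7    s10   s7 
   s8     s8   s8 
 * s9     s9   s7 
   s10   s11   s8 
   s11   s11   s7 
(> = start, * = accepting)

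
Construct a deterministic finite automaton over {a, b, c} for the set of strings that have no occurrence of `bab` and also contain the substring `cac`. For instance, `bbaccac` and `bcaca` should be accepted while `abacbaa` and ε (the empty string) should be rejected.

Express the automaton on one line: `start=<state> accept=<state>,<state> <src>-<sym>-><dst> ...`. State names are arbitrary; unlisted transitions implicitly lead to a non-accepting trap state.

start=q0 accept=q6,q7,q8 q0-a->q0 q0-b->q1 q0-c->q2 q1-a->q3 q1-b->q1 q1-c->q2 q2-a->q4 q2-b->q1 q2-c->q2 q3-a->q0 q3-b->q5 q3-c->q2 q4-a->q0 q4-b->q1 q4-c->q6 q5-a->q5 q5-b->q5 q5-c->q5 q6-a->q6 q6-b->q7 q6-c->q6 q7-a->q8 q7-b->q7 q7-c->q6 q8-a->q6 q8-b->q5 q8-c->q6

Handle the two conditions separately and then intersect. The first has 4 states tracking partial matches of the forbidden pattern `bab`; the second has 4 states tracking whether and how much of `cac` has been seen. A product state is a pair (one from each), accepting exactly when both do. Minimizing collapses redundant product states.
        a   b   c  
>  q0   q0  q1  q2 
   q1   q3  q1  q2 
   q2   q4  q1  q2 
   q3   q0  q5  q2 
   q4   q0  q1  q6 
   q5   q5  q5  q5 
 * q6   q6  q7  q6 
 * q7   q8  q7  q6 
 * q8   q6  q5  q6 
(> = start, * = accepting)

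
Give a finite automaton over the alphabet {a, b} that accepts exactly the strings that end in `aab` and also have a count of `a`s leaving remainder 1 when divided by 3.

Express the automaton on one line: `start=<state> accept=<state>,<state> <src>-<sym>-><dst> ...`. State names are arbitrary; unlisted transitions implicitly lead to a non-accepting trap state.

Run two small machines in parallel and take their product. One (4 states) tracks how much of the suffix `aab` has currently been matched; the other (3 states) tracks the count of `a`s modulo 3. Each combined state is a pair, one component from each; accept when both components accept.
A 12-state machine:
          a    b  
>  S0     S1   S0 
   S1     S2   S3 
   S2     S4   S5 
   S3     S6   S3 
   S4     S7   S8 
   S5     S9  S10 
   S6     S4  S10 
   S7     S2  S11 
   S8     S1   S0 
   S9     S7   S0 
   S10    S9  S10 
 * S11    S6   S3 
(> = start, * = accepting)

start=S0 accept=S11 S0-a->S1 S0-b->S0 S1-a->S2 S1-b->S3 S2-a->S4 S2-b->S5 S3-a->S6 S3-b->S3 S4-a->S7 S4-b->S8 S5-a->S9 S5-b->S10 S6-a->S4 S6-b->S10 S7-a->S2 S7-b->S11 S8-a->S1 S8-b->S0 S9-a->S7 S9-b->S0 S10-a->S9 S10-b->S10 S11-a->S6 S11-b->S3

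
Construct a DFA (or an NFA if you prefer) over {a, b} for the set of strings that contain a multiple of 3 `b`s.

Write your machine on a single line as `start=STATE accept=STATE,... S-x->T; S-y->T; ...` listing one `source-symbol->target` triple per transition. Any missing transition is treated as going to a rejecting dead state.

The only thing that matters is how many `b`s have appeared, reduced mod 3. Use one state per residue: q0 for 0, …, q2 for 2. Reading `b` moves to the next residue; anything else stays put. q0 is accepting.
        a   b  
>* q0   q0  q1 
   q1   q1  q2 
   q2   q2  q0 
(> = start, * = accepting)

start=q0; accept=q0; q0-a->q0; q0-b->q1; q1-a->q1; q1-b->q2; q2-a->q2; q2-b->q0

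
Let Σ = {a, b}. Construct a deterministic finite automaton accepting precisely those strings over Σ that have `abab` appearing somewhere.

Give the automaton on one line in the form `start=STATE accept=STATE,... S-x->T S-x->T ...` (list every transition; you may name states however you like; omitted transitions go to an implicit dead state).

start=S0 accept=S4 S0-a->S1 S0-b->S0 S1-a->S1 S1-b->S2 S2-a->S3 S2-b->S0 S3-a->S1 S3-b->S4 S4-a->S4 S4-b->S4

States S0..S3 record the length of the longest prefix of `abab` that matches the current input suffix. Reaching S4 means `abab` has been seen, and we stay there forever. Accept from S4.
With 5 states:
        a   b  
>  S0   S1  S0 
   S1   S1  S2 
   S2   S3  S0 
   S3   S1  S4 
 * S4   S4  S4 
(> = start, * = accepting)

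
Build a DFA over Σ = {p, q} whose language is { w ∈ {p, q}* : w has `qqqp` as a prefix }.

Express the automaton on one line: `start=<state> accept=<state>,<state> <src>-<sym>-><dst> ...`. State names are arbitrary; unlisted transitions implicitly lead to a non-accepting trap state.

start=A accept=E A-p->F A-q->B B-p->F B-q->C C-p->F C-q->D D-p->E D-q->F E-p->E E-q->E F-p->F F-q->F

Check the first 4 symbols one by one: A through D record how many have matched `qqqp` so far; any wrong symbol goes to the dead state F. After all 4 match we enter the accepting sink E.
       p  q 
>  A   F  B 
   B   F  C 
   C   F  D 
   D   E  F 
 * E   E  E 
   F   F  F 
(> = start, * = accepting)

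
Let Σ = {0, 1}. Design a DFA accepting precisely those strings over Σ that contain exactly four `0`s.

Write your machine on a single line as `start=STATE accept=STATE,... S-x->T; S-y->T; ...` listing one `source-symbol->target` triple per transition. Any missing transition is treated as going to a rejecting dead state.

Only the number of `0`s matters, and only up to 5. Make a chain q0 → q1 → q2 → q3 → q4 → q5 advanced by each `0` (with q5 absorbing); every other symbol self-loops. The accepting set is {q4}.
6 states suffice.
        0   1  
>  q0   q1  q0 
   q1   q2  q1 
   q2   q3  q2 
   q3   q4  q3 
 * q4   q5  q4 
   q5   q5  q5 
(> = start, * = accepting)

start=q0; accept=q4; q0-0->q1; q0-1->q0; q1-0->q2; q1-1->q1; q2-0->q3; q2-1->q2; q3-0->q4; q3-1->q3; q4-0->q5; q4-1->q4; q5-0->q5; q5-1->q5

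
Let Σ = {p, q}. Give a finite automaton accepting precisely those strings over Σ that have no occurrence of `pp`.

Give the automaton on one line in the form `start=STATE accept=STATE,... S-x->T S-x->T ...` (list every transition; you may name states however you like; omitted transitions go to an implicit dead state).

This is the complement of 'contains `pp`'. Use the same substring-matching states — s0 through s2 holding how much of `pp` has just been matched — but flip the accepting set: everything except the trap s2 accepts.
With 3 states:
        p   q  
>* s0   s1  s0 
 * s1   s2  s0 
   s2   s2  s2 
(> = start, * = accepting)

start=s0 accept=s0,s1 s0-p->s1 s0-q->s0 s1-p->s2 s1-q->s0 s2-p->s2 s2-q->s2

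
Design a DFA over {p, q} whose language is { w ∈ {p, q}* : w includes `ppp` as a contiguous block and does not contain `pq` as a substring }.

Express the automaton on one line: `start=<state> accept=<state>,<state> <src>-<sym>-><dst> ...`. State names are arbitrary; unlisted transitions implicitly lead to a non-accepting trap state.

start=A accept=E A-p->B A-q->A B-p->C B-q->D C-p->E C-q->D D-p->F D-q->D E-p->E E-q->G F-p->H F-q->D G-p->G G-q->G H-p->G H-q->D

Handle the two conditions separately and then intersect. The first has 4 states tracking whether and how much of `ppp` has been seen; the second has 3 states tracking partial matches of the forbidden pattern `pq`. A product state is a pair (one from each), accepting exactly when both do.
8 states suffice.
       p  q 
>  A   B  A 
   B   C  D 
   C   E  D 
   D   F  D 
 * E   E  G 
   F   H  D 
   G   G  G 
   H   G  D 
(> = start, * = accepting)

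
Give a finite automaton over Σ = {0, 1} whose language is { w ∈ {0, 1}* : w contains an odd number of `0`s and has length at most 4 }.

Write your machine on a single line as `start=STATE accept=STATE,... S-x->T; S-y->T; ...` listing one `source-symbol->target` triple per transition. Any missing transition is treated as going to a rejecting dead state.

Run two small machines in parallel and take their product. One (2 states) tracks the count of `0`s modulo 2; the other (6 states) tracks the input length, saturating at 5. Each combined state is a pair, one component from each; accept when both components accept.
With 11 states:
          0    1  
>  q0     q1   q2 
 * q1     q3   q4 
   q2     q4   q3 
   q3     q5   q6 
 * q4     q6   q5 
 * q5     q7   q8 
   q6     q8   q7 
   q7     q9  q10 
 * q8    q10   q9 
   q9    q10   q9 
   q10    q9  q10 
(> = start, * = accepting)

start=q0; accept=q1,q4,q5,q8; q0-0->q1; q0-1->q2; q1-0->q3; q1-1->q4; q2-0->q4; q2-1->q3; q3-0->q5; q3-1->q6; q4-0->q6; q4-1->q5; q5-0->q7; q5-1->q8; q6-0->q8; q6-1->q7; q7-0->q9; q7-1->q10; q8-0->q10; q8-1->q9; q9-0->q10; q9-1->q9; q10-0->q9; q10-1->q10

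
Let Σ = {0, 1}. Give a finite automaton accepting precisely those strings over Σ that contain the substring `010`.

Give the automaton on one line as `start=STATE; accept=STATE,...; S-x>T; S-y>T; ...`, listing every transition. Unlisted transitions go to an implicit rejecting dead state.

start=A; accept=D; A-0>B; A-1>A; B-0>B; B-1>C; C-0>D; C-1>A; D-0>D; D-1>D

Track how much of `010` has been matched so far: state A is no progress, D is the absorbing accept state reached once `010` has occurred. Intermediate states record partial matches; on a mismatch, fall back to the longest reusable overlap.
A 4-state machine:
       0  1 
>  A   B  A 
   B   B  C 
   C   D  A 
 * D   D  D 
(> = start, * = accepting)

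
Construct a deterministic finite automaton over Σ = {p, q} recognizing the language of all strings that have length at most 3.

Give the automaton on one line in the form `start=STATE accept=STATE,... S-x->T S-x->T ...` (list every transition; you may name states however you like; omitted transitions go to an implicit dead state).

start=A accept=A,B,C,D A-p->B A-q->B B-p->C B-q->C C-p->D C-q->D D-p->E D-q->E E-p->E E-q->E

We only need to distinguish lengths 0, 1, …, 3, and '>3'. Chain A → B → C → D → E on every symbol, with E looping. Accepting states: {A, B, C, D}.
5 states suffice.
       p  q 
>* A   B  B 
 * B   C  C 
 * C   D  D 
 * D   E  E 
   E   E  E 
(> = start, * = accepting)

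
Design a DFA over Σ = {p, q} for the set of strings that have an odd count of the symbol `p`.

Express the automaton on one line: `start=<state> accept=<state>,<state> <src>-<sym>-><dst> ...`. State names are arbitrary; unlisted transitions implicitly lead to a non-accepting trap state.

The only thing that matters is how many `p`s have appeared, reduced mod 2. Use one state per residue: s0 for 0, …, s1 for 1. Reading `p` moves to the next residue; anything else stays put. s1 is accepting.
A 2-state machine:
        p   q  
>  s0   s1  s0 
 * s1   s0  s1 
(> = start, * = accepting)

start=s0 accept=s1 s0-p->s1 s0-q->s0 s1-p->s0 s1-q->s1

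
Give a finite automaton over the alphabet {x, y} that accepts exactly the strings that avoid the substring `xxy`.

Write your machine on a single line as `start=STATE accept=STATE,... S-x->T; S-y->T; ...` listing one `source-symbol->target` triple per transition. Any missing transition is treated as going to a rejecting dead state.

Track partial matches of the forbidden pattern `xxy`. State D is a dead state reached once `xxy` has occurred; every other state accepts. A means no part of `xxy` is currently matched.
With 4 states:
       x  y 
>* A   B  A 
 * B   C  A 
 * C   C  D 
   D   D  D 
(> = start, * = accepting)

start=A; accept=A,B,C; A-x->B; A-y->A; B-x->C; B-y->A; C-x->C; C-y->D; D-x->D; D-y->D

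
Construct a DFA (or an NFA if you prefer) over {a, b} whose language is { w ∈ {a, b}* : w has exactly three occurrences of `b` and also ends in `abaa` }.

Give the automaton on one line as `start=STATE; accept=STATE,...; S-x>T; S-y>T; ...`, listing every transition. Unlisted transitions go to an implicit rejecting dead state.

Build one automaton per condition and run them in lockstep. The first has 5 states tracking the count of `b`s, saturating at 4; the second has 5 states tracking how much of the suffix `abaa` has currently been matched. A product state is a pair (one from each), accepting exactly when both do.
22 states suffice.
          a    b  
>  q0     q1   q2 
   q1     q1   q3 
   q2     q4   q5 
   q3     q6   q5 
   q4     q4   q7 
   q5     q8   q9 
   q6    q10   q7 
   q7    q11   q9 
   q8     q8  q12 
   q9    q13  q14 
   q10    q4   q7 
   q11   q15  q12 
   q12   q16  q14 
   q13   q13  q17 
   q14   q18  q14 
   q15    q8  q12 
   q16   q19  q17 
   q17   q20  q14 
   q18   q18  q17 
 * q19   q13  q17 
   q20   q21  q17 
   q21   q18  q17 
(> = start, * = accepting)

start=q0; accept=q19; q0-a>q1; q0-b>q2; q1-a>q1; q1-b>q3; q2-a>q4; q2-b>q5; q3-a>q6; q3-b>q5; q4-a>q4; q4-b>q7; q5-a>q8; q5-b>q9; q6-a>q10; q6-b>q7; q7-a>q11; q7-b>q9; q8-a>q8; q8-b>q12; q9-a>q13; q9-b>q14; q10-a>q4; q10-b>q7; q11-a>q15; q11-b>q12; q12-a>q16; q12-b>q14; q13-a>q13; q13-b>q17; q14-a>q18; q14-b>q14; q15-a>q8; q15-b>q12; q16-a>q19; q16-b>q17; q17-a>q20; q17-b>q14; q18-a>q18; q18-b>q17; q19-a>q13; q19-b>q17; q20-a>q21; q20-b>q17; q21-a>q18; q21-b>q17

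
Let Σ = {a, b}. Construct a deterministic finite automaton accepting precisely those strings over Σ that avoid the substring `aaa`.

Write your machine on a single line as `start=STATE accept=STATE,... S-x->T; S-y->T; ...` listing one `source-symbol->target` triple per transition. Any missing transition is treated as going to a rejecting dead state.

start=s0; accept=s0,s1,s2; s0-a->s1; s0-b->s0; s1-a->s2; s1-b->s0; s2-a->s3; s2-b->s0; s3-a->s3; s3-b->s3

Track partial matches of the forbidden pattern `aaa`. State s3 is a dead state reached once `aaa` has occurred; every other state accepts. s0 means no part of `aaa` is currently matched.
        a   b  
>* s0   s1  s0 
 * s1   s2  s0 
 * s2   s3  s0 
   s3   s3  s3 
(> = start, * = accepting)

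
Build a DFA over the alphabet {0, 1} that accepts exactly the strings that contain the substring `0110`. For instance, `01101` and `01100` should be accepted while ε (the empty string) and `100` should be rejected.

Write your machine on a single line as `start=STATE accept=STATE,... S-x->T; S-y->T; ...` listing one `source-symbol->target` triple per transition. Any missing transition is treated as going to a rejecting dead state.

start=q0; accept=q4; q0-0->q1; q0-1->q0; q1-0->q1; q1-1->q2; q2-0->q1; q2-1->q3; q3-0->q4; q3-1->q0; q4-0->q4; q4-1->q4

States q0..q3 record the length of the longest prefix of `0110` that matches the current input suffix. Reaching q4 means `0110` has been seen, and we stay there forever. Accept from q4.
        0   1  
>  q0   q1  q0 
   q1   q1  q2 
   q2   q1  q3 
   q3   q4  q0 
 * q4   q4  q4 
(> = start, * = accepting)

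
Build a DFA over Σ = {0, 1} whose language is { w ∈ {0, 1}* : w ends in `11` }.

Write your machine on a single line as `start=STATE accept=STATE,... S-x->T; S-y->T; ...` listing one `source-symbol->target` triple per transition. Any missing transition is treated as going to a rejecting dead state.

Remember how much of `11` the current input suffix matches. State q0 means no match yet; q1 means the last symbol is `1`; q2 means the last 2 symbols are `11`. Only q2 accepts. On a mismatch, fall back to the longest proper suffix that is still a prefix of `11`.
A 3-state machine:
        0   1  
>  q0   q0  q1 
   q1   q0  q2 
 * q2   q0  q2 
(> = start, * = accepting)

start=q0; accept=q2; q0-0->q0; q0-1->q1; q1-0->q0; q1-1->q2; q2-0->q0; q2-1->q2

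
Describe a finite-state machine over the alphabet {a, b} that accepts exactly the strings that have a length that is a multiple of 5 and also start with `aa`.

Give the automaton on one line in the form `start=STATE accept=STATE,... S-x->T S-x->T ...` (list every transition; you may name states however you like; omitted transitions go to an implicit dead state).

Run two small machines in parallel and take their product. One (5 states) tracks the input length modulo 5; the other (4 states) tracks whether the input so far still matches the prefix `aa`. Each combined state is a pair, one component from each; accept when both components accept. Minimizing collapses redundant product states.
An 8-state machine:
        a   b  
>  q0   q1  q2 
   q1   q3  q2 
   q2   q2  q2 
   q3   q4  q4 
   q4   q5  q5 
   q5   q6  q6 
 * q6   q7  q7 
   q7   q3  q3 
(> = start, * = accepting)

start=q0 accept=q6 q0-a->q1 q0-b->q2 q1-a->q3 q1-b->q2 q2-a->q2 q2-b->q2 q3-a->q4 q3-b->q4 q4-a->q5 q4-b->q5 q5-a->q6 q5-b->q6 q6-a->q7 q6-b->q7 q7-a->q3 q7-b->q3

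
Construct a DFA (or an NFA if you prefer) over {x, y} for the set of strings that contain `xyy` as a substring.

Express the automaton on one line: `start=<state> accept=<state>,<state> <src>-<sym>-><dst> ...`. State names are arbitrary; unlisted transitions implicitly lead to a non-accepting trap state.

Track how much of `xyy` has been matched so far: state A is no progress, D is the absorbing accept state reached once `xyy` has occurred. Intermediate states record partial matches; on a mismatch, fall back to the longest reusable overlap.
4 states suffice.
       x  y 
>  A   B  A 
   B   B  C 
   C   B  D 
 * D   D  D 
(> = start, * = accepting)

start=A accept=D A-x->B A-y->A B-x->B B-y->C C-x->B C-y->D D-x->D D-y->D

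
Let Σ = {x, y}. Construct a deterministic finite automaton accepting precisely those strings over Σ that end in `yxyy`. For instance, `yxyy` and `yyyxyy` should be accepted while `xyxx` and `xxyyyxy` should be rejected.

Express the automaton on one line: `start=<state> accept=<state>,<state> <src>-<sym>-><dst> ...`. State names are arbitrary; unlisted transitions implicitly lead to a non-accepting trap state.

Let each state record the length of the longest suffix of the input read so far that is also a prefix of `yxyy`. q1 means the last symbol is `y`; q2 means the last 2 symbols are `yx`; q3 means the last 3 symbols are `yxy`; q4 means the last 4 symbols are `yxyy`. Accept only at q4, where the string currently ends in `yxyy`.
A 5-state machine:
        x   y  
>  q0   q0  q1 
   q1   q2  q1 
   q2   q0  q3 
   q3   q2  q4 
 * q4   q2  q1 
(> = start, * = accepting)

start=q0 accept=q4 q0-x->q0 q0-y->q1 q1-x->q2 q1-y->q1 q2-x->q0 q2-y->q3 q3-x->q2 q3-y->q4 q4-x->q2 q4-y->q1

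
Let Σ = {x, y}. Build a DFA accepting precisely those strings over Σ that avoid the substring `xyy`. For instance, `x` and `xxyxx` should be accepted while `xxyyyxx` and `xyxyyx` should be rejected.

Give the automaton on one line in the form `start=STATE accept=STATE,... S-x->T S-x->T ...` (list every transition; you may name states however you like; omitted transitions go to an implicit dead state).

start=S0 accept=S0,S1,S2 S0-x->S1 S0-y->S0 S1-x->S1 S1-y->S2 S2-x->S1 S2-y->S3 S3-x->S3 S3-y->S3

Track partial matches of the forbidden pattern `xyy`. State S3 is a dead state reached once `xyy` has occurred; every other state accepts. S0 means no part of `xyy` is currently matched.
4 states suffice.
        x   y  
>* S0   S1  S0 
 * S1   S1  S2 
 * S2   S1  S3 
   S3   S3  S3 
(> = start, * = accepting)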